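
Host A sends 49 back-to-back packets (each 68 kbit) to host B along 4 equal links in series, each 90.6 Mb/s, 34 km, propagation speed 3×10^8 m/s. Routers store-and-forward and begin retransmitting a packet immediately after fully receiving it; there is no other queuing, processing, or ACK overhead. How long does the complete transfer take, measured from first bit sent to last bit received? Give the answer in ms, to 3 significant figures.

Per-hop transmission t_tx = L/R = 68000/90600000 = 0.750552 ms.
Per-hop propagation t_prop = 34000/300000000 = 0.113333 ms.
Pipeline fill: first packet needs 4·t_tx to clear all hops; remaining 48 packets each add one t_tx.
Total = (4+49-1)·t_tx + 4·t_prop = 52·0.750552 + 4·0.113333 = 39.5 ms.

39.5 ms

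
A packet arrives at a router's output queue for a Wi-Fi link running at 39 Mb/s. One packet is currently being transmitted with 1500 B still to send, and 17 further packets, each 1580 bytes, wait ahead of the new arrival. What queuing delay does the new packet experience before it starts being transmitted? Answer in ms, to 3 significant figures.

Each queued packet: L/R = 12640/39000000 = 0.324103 ms.
17 queued → 5.50974 ms.
Plus remaining 12000 bits of current packet: 0.307692 ms.
Queuing delay = 5.82 ms.

5.82 ms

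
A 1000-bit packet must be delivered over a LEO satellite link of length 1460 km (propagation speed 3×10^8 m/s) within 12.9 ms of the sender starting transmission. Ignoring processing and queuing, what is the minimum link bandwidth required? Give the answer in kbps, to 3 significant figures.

124 kbps

Propagation delay = 1460000 / 300000000 = 4.86667 ms.
Transmission budget = 12.9 − 4.86667 = 8.03333 ms.
R ≥ L / t_tx = 1000 bits / 0.00803333 s = 124 kbps.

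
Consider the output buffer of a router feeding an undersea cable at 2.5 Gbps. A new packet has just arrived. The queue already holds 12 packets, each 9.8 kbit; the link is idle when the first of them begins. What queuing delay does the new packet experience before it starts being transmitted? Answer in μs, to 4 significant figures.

Each queued packet: L/R = 9800/2500000000 = 3.92 μs.
12 queued → 47.04 μs.
Queuing delay = 47.04 μs.

47.04 μs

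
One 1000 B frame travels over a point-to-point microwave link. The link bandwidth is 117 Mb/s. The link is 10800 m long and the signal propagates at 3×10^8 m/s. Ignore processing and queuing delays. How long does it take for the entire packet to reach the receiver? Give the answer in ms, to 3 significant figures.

L = 1000 × 8 = 8000 bits.
Transmission delay = L/R = 8000 / 117000000 = 0.0683761 ms.
Propagation delay = d/s = 10800 m / 300000000 m/s = 0.036 ms.
Total = 0.104 ms.

0.104 ms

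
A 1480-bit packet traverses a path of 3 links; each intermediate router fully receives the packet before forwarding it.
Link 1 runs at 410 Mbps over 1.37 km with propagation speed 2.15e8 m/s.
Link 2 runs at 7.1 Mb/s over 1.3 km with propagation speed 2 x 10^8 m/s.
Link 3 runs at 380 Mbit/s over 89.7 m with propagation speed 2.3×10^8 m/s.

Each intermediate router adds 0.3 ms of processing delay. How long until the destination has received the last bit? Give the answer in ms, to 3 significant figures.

Transmission delays (L/R per hop): 0.00360976, 0.208451, 0.00389474 ms; sum = 0.215955 ms.
Propagation delays (d/s per hop): 0.00637209, 0.0065, 0.00039 ms; sum = 0.0132621 ms.
Processing at 2 router(s): 2 × 0.3 ms = 0.6 ms.
End-to-end = 0.829 ms.

0.829 ms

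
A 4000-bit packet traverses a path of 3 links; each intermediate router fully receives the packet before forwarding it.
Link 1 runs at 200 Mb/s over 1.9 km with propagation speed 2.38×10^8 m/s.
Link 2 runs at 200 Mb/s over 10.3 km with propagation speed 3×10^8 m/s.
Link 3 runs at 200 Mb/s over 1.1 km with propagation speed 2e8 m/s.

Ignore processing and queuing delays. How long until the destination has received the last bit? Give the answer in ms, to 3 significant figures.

0.108 ms

Transmission delay per hop = L/R = 4000/200000000 = 0.02 ms; 3 hops → 0.06 ms.
Propagation delays (d/s per hop): 0.00798319, 0.0343333, 0.0055 ms; sum = 0.0478165 ms.
End-to-end = 0.108 ms.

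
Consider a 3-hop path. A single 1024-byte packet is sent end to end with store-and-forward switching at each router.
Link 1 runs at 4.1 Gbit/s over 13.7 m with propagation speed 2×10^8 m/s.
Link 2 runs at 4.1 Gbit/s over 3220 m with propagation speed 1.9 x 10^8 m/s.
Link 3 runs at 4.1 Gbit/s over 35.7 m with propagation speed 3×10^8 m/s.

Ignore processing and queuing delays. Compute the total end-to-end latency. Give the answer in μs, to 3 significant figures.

L = 1024 × 8 = 8192 bits.
Transmission delay per hop = L/R = 8192/4.1e+09 = 1.99805 μs; 3 hops → 5.99415 μs.
Propagation delays (d/s per hop): 0.0685, 16.9474, 0.119 μs; sum = 17.1349 μs.
End-to-end = 23.1 μs.

23.1 μs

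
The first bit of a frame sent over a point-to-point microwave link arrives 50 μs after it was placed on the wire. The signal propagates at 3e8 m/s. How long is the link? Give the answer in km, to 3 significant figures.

15.0 km

d = s × t_prop = 300000000 × 5e-05 = 15.0 km.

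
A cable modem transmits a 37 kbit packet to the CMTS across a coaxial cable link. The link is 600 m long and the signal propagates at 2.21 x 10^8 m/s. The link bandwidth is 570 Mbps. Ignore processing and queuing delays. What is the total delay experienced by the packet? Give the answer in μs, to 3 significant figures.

L = 37000 bits.
Transmission delay = L/R = 37000 / 570000000 = 64.9123 μs.
Propagation delay = d/s = 600 m / 221000000 m/s = 2.71493 μs.
Total = 67.6 μs.

67.6 μs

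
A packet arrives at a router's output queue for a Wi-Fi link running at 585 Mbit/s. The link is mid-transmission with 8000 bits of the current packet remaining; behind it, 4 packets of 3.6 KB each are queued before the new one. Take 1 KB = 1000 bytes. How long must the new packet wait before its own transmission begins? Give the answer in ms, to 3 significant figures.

0.211 ms

Each queued packet: L/R = 28800/585000000 = 0.0492308 ms.
4 queued → 0.196923 ms.
Plus remaining 8000 bits of current packet: 0.0136752 ms.
Queuing delay = 0.211 ms.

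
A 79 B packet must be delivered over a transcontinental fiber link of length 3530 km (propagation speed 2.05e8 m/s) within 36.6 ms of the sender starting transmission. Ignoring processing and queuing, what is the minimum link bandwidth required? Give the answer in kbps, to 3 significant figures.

L = 632 bits.
Propagation delay = 3530000 / 2.05e+08 = 17.2195 ms.
Transmission budget = 36.6 − 17.2195 = 19.3805 ms.
R ≥ L / t_tx = 632 bits / 0.0193805 s = 32.6 kbps.

32.6 kbps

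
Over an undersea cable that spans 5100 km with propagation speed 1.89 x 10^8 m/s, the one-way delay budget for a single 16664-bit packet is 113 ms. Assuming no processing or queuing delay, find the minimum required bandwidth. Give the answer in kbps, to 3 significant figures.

Propagation delay = 5100000 / 189000000 = 26.9841 ms.
Transmission budget = 113 − 26.9841 = 86.0159 ms.
R ≥ L / t_tx = 16664 bits / 0.0860159 s = 194 kbps.

194 kbps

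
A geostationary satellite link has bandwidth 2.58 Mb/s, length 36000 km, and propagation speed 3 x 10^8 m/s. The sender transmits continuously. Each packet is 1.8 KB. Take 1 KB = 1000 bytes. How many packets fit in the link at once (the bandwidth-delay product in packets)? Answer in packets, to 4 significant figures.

21.50 packets

Propagation delay = 36000000 / 300000000 = 0.12 s.
BDP = R × t_prop = 2580000 × 0.12 = 309600 bits.
In packets of 14400 bits: 21.50 packets.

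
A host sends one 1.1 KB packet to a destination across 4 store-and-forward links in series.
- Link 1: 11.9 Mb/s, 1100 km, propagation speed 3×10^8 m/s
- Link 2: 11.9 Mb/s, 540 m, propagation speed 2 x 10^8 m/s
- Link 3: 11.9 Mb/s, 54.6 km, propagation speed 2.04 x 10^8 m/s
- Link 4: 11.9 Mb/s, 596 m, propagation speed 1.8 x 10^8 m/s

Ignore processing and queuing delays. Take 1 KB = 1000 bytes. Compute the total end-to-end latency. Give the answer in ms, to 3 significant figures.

6.90 ms

L = 8800 bits.
Transmission delay per hop = L/R = 8800/11900000 = 0.739496 ms; 4 hops → 2.95798 ms.
Propagation delays (d/s per hop): 3.66667, 0.0027, 0.267647, 0.00331111 ms; sum = 3.94032 ms.
End-to-end = 6.90 ms.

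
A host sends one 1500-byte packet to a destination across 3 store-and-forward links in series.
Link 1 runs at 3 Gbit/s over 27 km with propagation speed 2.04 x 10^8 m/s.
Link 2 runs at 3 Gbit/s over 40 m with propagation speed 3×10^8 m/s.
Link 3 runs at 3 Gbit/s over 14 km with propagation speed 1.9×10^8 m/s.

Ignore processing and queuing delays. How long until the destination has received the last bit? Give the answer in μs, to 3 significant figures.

L = 1500 × 8 = 12000 bits.
Transmission delay per hop = L/R = 12000/3000000000 = 4 μs; 3 hops → 12 μs.
Propagation delays (d/s per hop): 132.353, 0.133333, 73.6842 μs; sum = 206.17 μs.
End-to-end = 218 μs.

218 μs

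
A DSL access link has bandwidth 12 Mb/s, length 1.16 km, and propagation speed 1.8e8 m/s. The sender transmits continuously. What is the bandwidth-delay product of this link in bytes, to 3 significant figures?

Propagation delay = 1160 / 180000000 = 6.44444e-06 s.
BDP = R × t_prop = 12000000 × 6.44444e-06 = 77.3333 bits.
In bytes: 77.3333/8 = 9.67 bytes.

9.67 bytes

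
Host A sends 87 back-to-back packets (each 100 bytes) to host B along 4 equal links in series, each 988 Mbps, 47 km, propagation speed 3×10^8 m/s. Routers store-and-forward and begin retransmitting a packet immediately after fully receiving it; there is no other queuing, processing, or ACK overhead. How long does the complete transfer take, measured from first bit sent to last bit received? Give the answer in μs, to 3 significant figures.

700 μs

Per-hop transmission t_tx = L/R = 800/988000000 = 0.809717 μs.
Per-hop propagation t_prop = 47000/300000000 = 156.667 μs.
Pipeline fill: first packet needs 4·t_tx to clear all hops; remaining 86 packets each add one t_tx.
Total = (4+87-1)·t_tx + 4·t_prop = 90·0.809717 + 4·156.667 = 700 μs.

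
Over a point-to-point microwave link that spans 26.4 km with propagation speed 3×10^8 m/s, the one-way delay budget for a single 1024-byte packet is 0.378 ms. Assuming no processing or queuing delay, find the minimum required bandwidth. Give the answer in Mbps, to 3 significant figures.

28.2 Mbps

L = 8192 bits.
Propagation delay = 26400 / 300000000 = 0.088 ms.
Transmission budget = 0.378 − 0.088 = 0.29 ms.
R ≥ L / t_tx = 8192 bits / 0.00029 s = 28.2 Mbps.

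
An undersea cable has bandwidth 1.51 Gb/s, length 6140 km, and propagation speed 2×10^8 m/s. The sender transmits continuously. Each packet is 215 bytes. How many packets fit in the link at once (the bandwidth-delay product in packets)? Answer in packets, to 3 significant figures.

27000 packets

Propagation delay = 6140000 / 200000000 = 0.0307 s.
BDP = R × t_prop = 1510000000 × 0.0307 = 46357000 bits.
In packets of 1720 bits: 27000 packets.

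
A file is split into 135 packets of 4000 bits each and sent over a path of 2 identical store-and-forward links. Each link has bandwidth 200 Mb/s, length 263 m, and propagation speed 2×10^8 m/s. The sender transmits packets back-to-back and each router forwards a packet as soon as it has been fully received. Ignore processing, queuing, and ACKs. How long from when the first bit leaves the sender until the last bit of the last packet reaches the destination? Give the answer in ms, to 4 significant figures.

2.723 ms

Per-hop transmission t_tx = L/R = 4000/200000000 = 0.02 ms.
Per-hop propagation t_prop = 263/200000000 = 0.001315 ms.
Pipeline fill: first packet needs 2·t_tx to clear all hops; remaining 134 packets each add one t_tx.
Total = (2+135-1)·t_tx + 2·t_prop = 136·0.02 + 2·0.001315 = 2.723 ms.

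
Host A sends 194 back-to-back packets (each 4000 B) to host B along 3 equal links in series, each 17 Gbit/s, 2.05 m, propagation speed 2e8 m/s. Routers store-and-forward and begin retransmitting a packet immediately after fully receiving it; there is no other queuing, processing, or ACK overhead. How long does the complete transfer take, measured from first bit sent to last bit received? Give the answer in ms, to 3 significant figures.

0.369 ms

Per-hop transmission t_tx = L/R = 32000/17000000000 = 0.00188235 ms.
Per-hop propagation t_prop = 2.05/200000000 = 1.025e-05 ms.
Pipeline fill: first packet needs 3·t_tx to clear all hops; remaining 193 packets each add one t_tx.
Total = (3+194-1)·t_tx + 3·t_prop = 196·0.00188235 + 3·1.025e-05 = 0.369 ms.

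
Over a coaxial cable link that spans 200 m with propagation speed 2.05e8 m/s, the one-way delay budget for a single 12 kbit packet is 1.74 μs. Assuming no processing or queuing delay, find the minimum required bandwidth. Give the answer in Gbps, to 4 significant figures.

15.70 Gbps

Propagation delay = 200 / 2.05e+08 = 0.97561 μs.
Transmission budget = 1.74 − 0.97561 = 0.76439 μs.
R ≥ L / t_tx = 12000 bits / 7.6439e-07 s = 15.70 Gbps.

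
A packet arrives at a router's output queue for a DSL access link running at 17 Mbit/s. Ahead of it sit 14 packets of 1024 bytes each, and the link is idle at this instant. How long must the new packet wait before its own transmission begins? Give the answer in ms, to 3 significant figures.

6.75 ms

Each queued packet: L/R = 8192/17000000 = 0.481882 ms.
14 queued → 6.74635 ms.
Queuing delay = 6.75 ms.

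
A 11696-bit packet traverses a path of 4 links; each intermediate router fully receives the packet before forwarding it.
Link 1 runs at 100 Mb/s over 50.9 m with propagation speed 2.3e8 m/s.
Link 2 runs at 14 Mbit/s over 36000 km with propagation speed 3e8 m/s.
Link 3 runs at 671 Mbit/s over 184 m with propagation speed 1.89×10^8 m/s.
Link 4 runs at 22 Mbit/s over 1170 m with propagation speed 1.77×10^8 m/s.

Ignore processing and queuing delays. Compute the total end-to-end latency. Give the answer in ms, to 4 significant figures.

121.5 ms

Transmission delays (L/R per hop): 0.11696, 0.835429, 0.0174307, 0.531636 ms; sum = 1.50146 ms.
Propagation delays (d/s per hop): 0.000221304, 120, 0.000973545, 0.00661017 ms; sum = 120.008 ms.
End-to-end = 121.5 ms.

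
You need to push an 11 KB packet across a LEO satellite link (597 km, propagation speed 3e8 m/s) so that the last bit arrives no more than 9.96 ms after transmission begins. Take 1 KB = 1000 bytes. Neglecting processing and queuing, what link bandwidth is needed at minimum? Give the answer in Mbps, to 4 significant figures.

L = 88000 bits.
Propagation delay = 597000 / 300000000 = 1.99 ms.
Transmission budget = 9.96 − 1.99 = 7.97 ms.
R ≥ L / t_tx = 88000 bits / 0.00797 s = 11.04 Mbps.

11.04 Mbps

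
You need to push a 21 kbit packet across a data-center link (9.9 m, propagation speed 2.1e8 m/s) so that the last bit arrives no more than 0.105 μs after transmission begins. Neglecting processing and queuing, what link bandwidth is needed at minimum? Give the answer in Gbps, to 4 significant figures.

Propagation delay = 9.9 / 210000000 = 0.0471429 μs.
Transmission budget = 0.105 − 0.0471429 = 0.0578571 μs.
R ≥ L / t_tx = 21000 bits / 5.78571e-08 s = 363.0 Gbps.

363.0 Gbps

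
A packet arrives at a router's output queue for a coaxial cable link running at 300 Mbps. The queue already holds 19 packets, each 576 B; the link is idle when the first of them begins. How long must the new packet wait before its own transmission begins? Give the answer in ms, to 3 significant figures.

0.292 ms

Each queued packet: L/R = 4608/300000000 = 0.01536 ms.
19 queued → 0.29184 ms.
Queuing delay = 0.292 ms.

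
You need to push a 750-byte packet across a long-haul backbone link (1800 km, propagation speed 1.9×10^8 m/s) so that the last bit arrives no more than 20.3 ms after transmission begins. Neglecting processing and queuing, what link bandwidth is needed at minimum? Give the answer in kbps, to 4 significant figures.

554.2 kbps

L = 6000 bits.
Propagation delay = 1800000 / 190000000 = 9.47368 ms.
Transmission budget = 20.3 − 9.47368 = 10.8263 ms.
R ≥ L / t_tx = 6000 bits / 0.0108263 s = 554.2 kbps.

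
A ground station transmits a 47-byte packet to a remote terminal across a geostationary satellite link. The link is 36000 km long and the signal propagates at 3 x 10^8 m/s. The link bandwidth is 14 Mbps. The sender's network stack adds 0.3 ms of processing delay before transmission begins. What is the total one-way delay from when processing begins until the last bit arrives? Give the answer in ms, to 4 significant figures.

120.3 ms

L = 47 × 8 = 376 bits.
Transmission delay = L/R = 376 / 14000000 = 0.0268571 ms.
Propagation delay = d/s = 36000000 m / 300000000 m/s = 120 ms.
Plus processing delay 0.3 ms = 0.3 ms.
Total = 120.3 ms.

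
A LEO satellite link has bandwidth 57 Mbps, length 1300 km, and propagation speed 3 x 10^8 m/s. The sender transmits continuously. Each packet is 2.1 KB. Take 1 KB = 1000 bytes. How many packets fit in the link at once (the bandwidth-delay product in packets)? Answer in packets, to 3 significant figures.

14.7 packets

Propagation delay = 1300000 / 300000000 = 0.00433333 s.
BDP = R × t_prop = 57000000 × 0.00433333 = 247000 bits.
In packets of 16800 bits: 14.7 packets.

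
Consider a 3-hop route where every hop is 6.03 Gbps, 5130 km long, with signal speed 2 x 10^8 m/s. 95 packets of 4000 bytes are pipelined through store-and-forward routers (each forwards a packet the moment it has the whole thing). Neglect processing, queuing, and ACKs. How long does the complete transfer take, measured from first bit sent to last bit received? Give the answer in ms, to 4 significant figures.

Per-hop transmission t_tx = L/R = 32000/6030000000 = 0.0053068 ms.
Per-hop propagation t_prop = 5130000/200000000 = 25.65 ms.
Pipeline fill: first packet needs 3·t_tx to clear all hops; remaining 94 packets each add one t_tx.
Total = (3+95-1)·t_tx + 3·t_prop = 97·0.0053068 + 3·25.65 = 77.46 ms.

77.46 ms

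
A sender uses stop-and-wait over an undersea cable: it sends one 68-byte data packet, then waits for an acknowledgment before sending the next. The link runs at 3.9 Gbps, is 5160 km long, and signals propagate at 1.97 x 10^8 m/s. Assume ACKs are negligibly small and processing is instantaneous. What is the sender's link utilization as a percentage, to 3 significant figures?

t_tx = L/R = 544/3900000000 = 1.39487e-07 s.
t_prop = 5160000/197000000 = 0.0261929 s; RTT = 0.0523858 s.
Cycle = t_tx + RTT = 0.0523859 s.
Utilization = t_tx / cycle = 1.39487e-07/0.0523859 = 0.000266 %.

0.000266 %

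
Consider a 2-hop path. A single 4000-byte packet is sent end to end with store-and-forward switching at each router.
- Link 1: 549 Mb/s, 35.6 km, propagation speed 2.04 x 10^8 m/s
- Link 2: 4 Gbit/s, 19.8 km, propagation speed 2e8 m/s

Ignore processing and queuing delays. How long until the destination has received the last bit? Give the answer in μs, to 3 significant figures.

340 μs

L = 4000 × 8 = 32000 bits.
Transmission delays (L/R per hop): 58.2878, 8 μs; sum = 66.2878 μs.
Propagation delays (d/s per hop): 174.51, 99 μs; sum = 273.51 μs.
End-to-end = 340 μs.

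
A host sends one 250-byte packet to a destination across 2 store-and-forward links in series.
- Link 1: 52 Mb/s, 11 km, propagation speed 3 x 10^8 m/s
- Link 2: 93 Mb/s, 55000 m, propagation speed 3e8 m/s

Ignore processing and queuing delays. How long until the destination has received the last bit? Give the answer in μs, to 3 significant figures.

280 μs

L = 250 × 8 = 2000 bits.
Transmission delays (L/R per hop): 38.4615, 21.5054 μs; sum = 59.9669 μs.
Propagation delays (d/s per hop): 36.6667, 183.333 μs; sum = 220 μs.
End-to-end = 280 μs.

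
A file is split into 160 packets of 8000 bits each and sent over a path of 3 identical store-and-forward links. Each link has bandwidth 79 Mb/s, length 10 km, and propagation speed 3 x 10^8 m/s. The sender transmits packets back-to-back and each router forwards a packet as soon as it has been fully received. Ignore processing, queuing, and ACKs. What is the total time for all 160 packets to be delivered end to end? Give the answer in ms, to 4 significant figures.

16.51 ms

Per-hop transmission t_tx = L/R = 8000/79000000 = 0.101266 ms.
Per-hop propagation t_prop = 10000/300000000 = 0.0333333 ms.
Pipeline fill: first packet needs 3·t_tx to clear all hops; remaining 159 packets each add one t_tx.
Total = (3+160-1)·t_tx + 3·t_prop = 162·0.101266 + 3·0.0333333 = 16.51 ms.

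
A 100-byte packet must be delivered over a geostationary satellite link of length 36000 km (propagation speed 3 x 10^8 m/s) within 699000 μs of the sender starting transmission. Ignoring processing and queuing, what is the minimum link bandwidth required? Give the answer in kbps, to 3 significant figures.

1.38 kbps

L = 800 bits.
Propagation delay = 36000000 / 300000000 = 120000 μs.
Transmission budget = 699000 − 120000 = 579000 μs.
R ≥ L / t_tx = 800 bits / 0.579 s = 1.38 kbps.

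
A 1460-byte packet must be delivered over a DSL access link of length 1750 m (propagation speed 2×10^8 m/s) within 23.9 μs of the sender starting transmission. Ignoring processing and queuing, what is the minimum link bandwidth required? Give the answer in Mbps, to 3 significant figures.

L = 11680 bits.
Propagation delay = 1750 / 200000000 = 8.75 μs.
Transmission budget = 23.9 − 8.75 = 15.15 μs.
R ≥ L / t_tx = 11680 bits / 1.515e-05 s = 771 Mbps.

771 Mbps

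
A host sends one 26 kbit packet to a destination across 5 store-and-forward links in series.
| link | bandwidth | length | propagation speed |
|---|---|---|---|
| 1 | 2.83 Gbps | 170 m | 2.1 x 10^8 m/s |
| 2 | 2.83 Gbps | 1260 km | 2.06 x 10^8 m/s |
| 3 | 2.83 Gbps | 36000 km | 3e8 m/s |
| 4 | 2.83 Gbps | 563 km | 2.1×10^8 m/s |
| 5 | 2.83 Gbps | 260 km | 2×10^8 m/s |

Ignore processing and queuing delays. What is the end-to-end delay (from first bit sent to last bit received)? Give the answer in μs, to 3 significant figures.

130000 μs

L = 26000 bits.
Transmission delay per hop = L/R = 26000/2830000000 = 9.18728 μs; 5 hops → 45.9364 μs.
Propagation delays (d/s per hop): 0.809524, 6116.5, 120000, 2680.95, 1300 μs; sum = 130098 μs.
End-to-end = 130000 μs.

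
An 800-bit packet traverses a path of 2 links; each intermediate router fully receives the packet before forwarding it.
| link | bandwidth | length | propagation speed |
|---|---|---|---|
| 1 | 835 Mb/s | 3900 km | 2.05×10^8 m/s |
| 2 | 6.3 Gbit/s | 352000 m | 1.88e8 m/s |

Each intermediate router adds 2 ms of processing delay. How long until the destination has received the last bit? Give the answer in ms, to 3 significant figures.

22.9 ms

Transmission delays (L/R per hop): 0.000958084, 0.000126984 ms; sum = 0.00108507 ms.
Propagation delays (d/s per hop): 19.0244, 1.87234 ms; sum = 20.8967 ms.
Processing at 1 router(s): 1 × 2 ms = 2 ms.
End-to-end = 22.9 ms.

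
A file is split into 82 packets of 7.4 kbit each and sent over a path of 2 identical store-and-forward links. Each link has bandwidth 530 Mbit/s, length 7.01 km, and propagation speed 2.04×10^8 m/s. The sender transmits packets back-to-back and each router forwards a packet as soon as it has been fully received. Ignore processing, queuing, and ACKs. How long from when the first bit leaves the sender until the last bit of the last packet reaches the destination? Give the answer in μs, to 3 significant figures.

1230 μs

Per-hop transmission t_tx = L/R = 7400/530000000 = 13.9623 μs.
Per-hop propagation t_prop = 7010/204000000 = 34.3627 μs.
Pipeline fill: first packet needs 2·t_tx to clear all hops; remaining 81 packets each add one t_tx.
Total = (2+82-1)·t_tx + 2·t_prop = 83·13.9623 + 2·34.3627 = 1230 μs.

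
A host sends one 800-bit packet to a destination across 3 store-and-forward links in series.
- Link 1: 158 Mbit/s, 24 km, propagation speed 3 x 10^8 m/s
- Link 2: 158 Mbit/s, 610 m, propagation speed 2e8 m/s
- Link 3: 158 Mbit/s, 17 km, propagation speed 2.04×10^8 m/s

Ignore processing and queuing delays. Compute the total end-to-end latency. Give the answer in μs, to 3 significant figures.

182 μs

Transmission delay per hop = L/R = 800/158000000 = 5.06329 μs; 3 hops → 15.1899 μs.
Propagation delays (d/s per hop): 80, 3.05, 83.3333 μs; sum = 166.383 μs.
End-to-end = 182 μs.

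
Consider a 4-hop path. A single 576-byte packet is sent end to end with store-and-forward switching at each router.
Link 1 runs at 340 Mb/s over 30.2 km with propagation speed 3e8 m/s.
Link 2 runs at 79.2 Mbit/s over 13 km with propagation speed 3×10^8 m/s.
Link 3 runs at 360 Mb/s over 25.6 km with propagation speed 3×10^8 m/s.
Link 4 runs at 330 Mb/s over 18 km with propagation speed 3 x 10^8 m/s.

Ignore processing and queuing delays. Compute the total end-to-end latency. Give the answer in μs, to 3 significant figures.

L = 576 × 8 = 4608 bits.
Transmission delays (L/R per hop): 13.5529, 58.1818, 12.8, 13.9636 μs; sum = 98.4984 μs.
Propagation delays (d/s per hop): 100.667, 43.3333, 85.3333, 60 μs; sum = 289.333 μs.
End-to-end = 388 μs.

388 μs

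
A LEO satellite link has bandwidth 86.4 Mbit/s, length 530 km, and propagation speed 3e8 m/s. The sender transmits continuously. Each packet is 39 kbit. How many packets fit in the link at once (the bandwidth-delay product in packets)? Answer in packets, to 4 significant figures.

3.914 packets

Propagation delay = 530000 / 300000000 = 0.00176667 s.
BDP = R × t_prop = 86400000 × 0.00176667 = 152640 bits.
In packets of 39000 bits: 3.914 packets.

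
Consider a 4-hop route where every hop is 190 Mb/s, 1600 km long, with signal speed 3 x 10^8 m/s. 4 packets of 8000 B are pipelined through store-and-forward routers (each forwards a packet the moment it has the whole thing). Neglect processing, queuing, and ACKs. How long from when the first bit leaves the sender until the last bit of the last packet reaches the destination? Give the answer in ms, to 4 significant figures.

23.69 ms

Per-hop transmission t_tx = L/R = 64000/190000000 = 0.336842 ms.
Per-hop propagation t_prop = 1600000/300000000 = 5.33333 ms.
Pipeline fill: first packet needs 4·t_tx to clear all hops; remaining 3 packets each add one t_tx.
Total = (4+4-1)·t_tx + 4·t_prop = 7·0.336842 + 4·5.33333 = 23.69 ms.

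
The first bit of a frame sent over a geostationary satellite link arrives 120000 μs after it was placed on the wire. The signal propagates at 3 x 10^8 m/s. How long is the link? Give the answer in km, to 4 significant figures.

36000 km

d = s × t_prop = 300000000 × 0.12 = 36000 km.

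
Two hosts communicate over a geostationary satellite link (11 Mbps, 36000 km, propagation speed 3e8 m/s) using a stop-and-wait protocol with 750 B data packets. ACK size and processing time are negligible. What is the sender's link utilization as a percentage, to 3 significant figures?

t_tx = L/R = 6000/11000000 = 0.000545455 s.
t_prop = 36000000/300000000 = 0.12 s; RTT = 0.24 s.
Cycle = t_tx + RTT = 0.240545 s.
Utilization = t_tx / cycle = 0.000545455/0.240545 = 0.227 %.

0.227 %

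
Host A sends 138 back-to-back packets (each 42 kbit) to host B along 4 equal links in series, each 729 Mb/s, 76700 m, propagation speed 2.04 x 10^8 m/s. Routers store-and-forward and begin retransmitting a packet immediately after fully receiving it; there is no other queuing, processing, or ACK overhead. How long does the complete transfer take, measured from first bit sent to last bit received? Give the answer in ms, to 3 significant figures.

Per-hop transmission t_tx = L/R = 42000/729000000 = 0.0576132 ms.
Per-hop propagation t_prop = 76700/204000000 = 0.37598 ms.
Pipeline fill: first packet needs 4·t_tx to clear all hops; remaining 137 packets each add one t_tx.
Total = (4+138-1)·t_tx + 4·t_prop = 141·0.0576132 + 4·0.37598 = 9.63 ms.

9.63 ms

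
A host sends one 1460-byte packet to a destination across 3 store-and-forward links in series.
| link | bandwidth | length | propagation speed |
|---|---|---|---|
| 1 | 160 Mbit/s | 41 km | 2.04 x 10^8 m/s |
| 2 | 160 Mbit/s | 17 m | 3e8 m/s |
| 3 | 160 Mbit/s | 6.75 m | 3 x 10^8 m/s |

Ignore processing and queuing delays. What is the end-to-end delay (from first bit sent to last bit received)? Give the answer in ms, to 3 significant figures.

L = 1460 × 8 = 11680 bits.
Transmission delay per hop = L/R = 11680/160000000 = 0.073 ms; 3 hops → 0.219 ms.
Propagation delays (d/s per hop): 0.20098, 5.66667e-05, 2.25e-05 ms; sum = 0.20106 ms.
End-to-end = 0.420 ms.

0.420 ms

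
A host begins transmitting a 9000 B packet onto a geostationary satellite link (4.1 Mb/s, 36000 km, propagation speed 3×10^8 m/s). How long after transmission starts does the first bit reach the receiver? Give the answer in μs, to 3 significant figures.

First bit experiences only propagation delay: d/s = 36000000/300000000 = 120000 μs.

120000 μs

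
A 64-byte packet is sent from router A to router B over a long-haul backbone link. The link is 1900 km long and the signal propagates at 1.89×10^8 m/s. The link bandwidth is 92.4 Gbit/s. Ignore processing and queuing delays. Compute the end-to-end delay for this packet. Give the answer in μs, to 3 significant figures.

10100 μs

L = 64 × 8 = 512 bits.
Transmission delay = L/R = 512 / 92400000000 = 0.00554113 μs.
Propagation delay = d/s = 1900000 m / 189000000 m/s = 10052.9 μs.
Total = 10100 μs.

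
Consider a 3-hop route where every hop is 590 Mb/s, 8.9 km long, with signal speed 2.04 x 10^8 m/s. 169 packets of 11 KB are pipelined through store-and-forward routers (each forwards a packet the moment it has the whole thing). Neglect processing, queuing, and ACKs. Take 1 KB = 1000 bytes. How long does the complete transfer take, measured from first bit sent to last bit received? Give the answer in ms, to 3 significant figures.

25.6 ms

Per-hop transmission t_tx = L/R = 88000/590000000 = 0.149153 ms.
Per-hop propagation t_prop = 8900/204000000 = 0.0436275 ms.
Pipeline fill: first packet needs 3·t_tx to clear all hops; remaining 168 packets each add one t_tx.
Total = (3+169-1)·t_tx + 3·t_prop = 171·0.149153 + 3·0.0436275 = 25.6 ms.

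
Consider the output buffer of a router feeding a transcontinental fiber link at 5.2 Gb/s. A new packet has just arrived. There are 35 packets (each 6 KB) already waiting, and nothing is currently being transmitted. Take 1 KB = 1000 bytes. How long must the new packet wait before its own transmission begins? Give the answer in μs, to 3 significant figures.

323 μs

Each queued packet: L/R = 48000/5200000000 = 9.23077 μs.
35 queued → 323.077 μs.
Queuing delay = 323 μs.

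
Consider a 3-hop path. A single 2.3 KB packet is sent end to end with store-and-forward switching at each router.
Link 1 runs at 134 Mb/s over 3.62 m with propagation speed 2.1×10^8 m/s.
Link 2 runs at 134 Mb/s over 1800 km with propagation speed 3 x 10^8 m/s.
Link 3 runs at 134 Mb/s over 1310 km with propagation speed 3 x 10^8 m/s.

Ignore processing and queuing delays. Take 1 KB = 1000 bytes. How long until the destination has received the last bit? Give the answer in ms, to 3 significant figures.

10.8 ms

L = 18400 bits.
Transmission delay per hop = L/R = 18400/134000000 = 0.137313 ms; 3 hops → 0.41194 ms.
Propagation delays (d/s per hop): 1.72381e-05, 6, 4.36667 ms; sum = 10.3667 ms.
End-to-end = 10.8 ms.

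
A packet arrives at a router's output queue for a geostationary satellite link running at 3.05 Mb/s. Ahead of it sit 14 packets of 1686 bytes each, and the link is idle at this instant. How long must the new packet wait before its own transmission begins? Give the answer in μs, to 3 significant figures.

Each queued packet: L/R = 13488/3050000 = 4422.3 μs.
14 queued → 61912.1 μs.
Queuing delay = 61900 μs.

61900 μs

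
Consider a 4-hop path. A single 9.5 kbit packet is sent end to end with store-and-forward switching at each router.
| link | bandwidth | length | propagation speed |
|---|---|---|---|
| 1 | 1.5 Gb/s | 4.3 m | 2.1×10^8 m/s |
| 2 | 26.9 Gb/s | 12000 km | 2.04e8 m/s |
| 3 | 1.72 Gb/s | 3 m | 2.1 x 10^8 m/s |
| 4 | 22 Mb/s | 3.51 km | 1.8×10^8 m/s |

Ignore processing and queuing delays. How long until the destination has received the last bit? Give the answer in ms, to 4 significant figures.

59.29 ms

L = 9500 bits.
Transmission delays (L/R per hop): 0.00633333, 0.00035316, 0.00552326, 0.431818 ms; sum = 0.444028 ms.
Propagation delays (d/s per hop): 2.04762e-05, 58.8235, 1.42857e-05, 0.0195 ms; sum = 58.8431 ms.
End-to-end = 59.29 ms.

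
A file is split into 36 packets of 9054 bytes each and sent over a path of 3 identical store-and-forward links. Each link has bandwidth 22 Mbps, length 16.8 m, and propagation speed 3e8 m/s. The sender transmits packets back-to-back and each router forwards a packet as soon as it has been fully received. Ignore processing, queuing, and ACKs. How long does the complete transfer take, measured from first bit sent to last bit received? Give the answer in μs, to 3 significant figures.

Per-hop transmission t_tx = L/R = 72432/22000000 = 3292.36 μs.
Per-hop propagation t_prop = 16.8/300000000 = 0.056 μs.
Pipeline fill: first packet needs 3·t_tx to clear all hops; remaining 35 packets each add one t_tx.
Total = (3+36-1)·t_tx + 3·t_prop = 38·3292.36 + 3·0.056 = 125000 μs.

125000 μs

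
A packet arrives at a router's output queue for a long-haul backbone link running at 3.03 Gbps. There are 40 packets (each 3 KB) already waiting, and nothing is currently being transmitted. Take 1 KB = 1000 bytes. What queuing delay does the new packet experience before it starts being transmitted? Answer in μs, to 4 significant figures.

Each queued packet: L/R = 24000/3030000000 = 7.92079 μs.
40 queued → 316.832 μs.
Queuing delay = 316.8 μs.

316.8 μs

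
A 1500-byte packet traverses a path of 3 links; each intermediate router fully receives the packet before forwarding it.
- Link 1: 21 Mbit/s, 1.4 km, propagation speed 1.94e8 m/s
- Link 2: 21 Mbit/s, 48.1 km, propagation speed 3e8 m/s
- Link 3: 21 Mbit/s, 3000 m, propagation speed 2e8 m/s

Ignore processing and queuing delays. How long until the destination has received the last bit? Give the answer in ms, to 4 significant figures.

L = 1500 × 8 = 12000 bits.
Transmission delay per hop = L/R = 12000/21000000 = 0.571429 ms; 3 hops → 1.71429 ms.
Propagation delays (d/s per hop): 0.00721649, 0.160333, 0.015 ms; sum = 0.18255 ms.
End-to-end = 1.897 ms.

1.897 ms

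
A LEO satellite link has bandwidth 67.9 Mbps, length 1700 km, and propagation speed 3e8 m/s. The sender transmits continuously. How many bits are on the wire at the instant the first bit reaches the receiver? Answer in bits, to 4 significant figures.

384800 bits

Propagation delay = 1700000 / 300000000 = 0.00566667 s.
BDP = R × t_prop = 67900000 × 0.00566667 = 384767 bits.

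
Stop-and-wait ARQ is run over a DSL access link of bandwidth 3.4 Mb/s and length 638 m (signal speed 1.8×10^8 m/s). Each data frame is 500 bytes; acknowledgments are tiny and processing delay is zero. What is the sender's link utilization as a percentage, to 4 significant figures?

t_tx = L/R = 4000/3400000 = 0.00117647 s.
t_prop = 638/180000000 = 3.54444e-06 s; RTT = 7.08889e-06 s.
Cycle = t_tx + RTT = 0.00118356 s.
Utilization = t_tx / cycle = 0.00117647/0.00118356 = 99.40 %.

99.40 %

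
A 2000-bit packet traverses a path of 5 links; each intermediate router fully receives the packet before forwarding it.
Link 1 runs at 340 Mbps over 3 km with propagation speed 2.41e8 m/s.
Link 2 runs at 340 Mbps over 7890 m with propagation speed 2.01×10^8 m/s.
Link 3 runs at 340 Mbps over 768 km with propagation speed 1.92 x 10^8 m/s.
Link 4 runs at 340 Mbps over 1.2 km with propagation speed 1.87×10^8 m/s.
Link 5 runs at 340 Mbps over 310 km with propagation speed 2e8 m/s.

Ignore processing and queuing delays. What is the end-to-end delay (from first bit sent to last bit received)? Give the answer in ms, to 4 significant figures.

Transmission delay per hop = L/R = 2000/340000000 = 0.00588235 ms; 5 hops → 0.0294118 ms.
Propagation delays (d/s per hop): 0.0124481, 0.0392537, 4, 0.00641711, 1.55 ms; sum = 5.60812 ms.
End-to-end = 5.638 ms.

5.638 ms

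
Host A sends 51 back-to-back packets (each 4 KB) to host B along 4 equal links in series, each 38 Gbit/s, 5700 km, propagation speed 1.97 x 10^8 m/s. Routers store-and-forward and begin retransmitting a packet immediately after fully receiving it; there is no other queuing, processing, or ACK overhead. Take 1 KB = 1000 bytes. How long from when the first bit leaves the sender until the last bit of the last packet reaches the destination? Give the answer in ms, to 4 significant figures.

115.8 ms

Per-hop transmission t_tx = L/R = 32000/38000000000 = 0.000842105 ms.
Per-hop propagation t_prop = 5700000/197000000 = 28.934 ms.
Pipeline fill: first packet needs 4·t_tx to clear all hops; remaining 50 packets each add one t_tx.
Total = (4+51-1)·t_tx + 4·t_prop = 54·0.000842105 + 4·28.934 = 115.8 ms.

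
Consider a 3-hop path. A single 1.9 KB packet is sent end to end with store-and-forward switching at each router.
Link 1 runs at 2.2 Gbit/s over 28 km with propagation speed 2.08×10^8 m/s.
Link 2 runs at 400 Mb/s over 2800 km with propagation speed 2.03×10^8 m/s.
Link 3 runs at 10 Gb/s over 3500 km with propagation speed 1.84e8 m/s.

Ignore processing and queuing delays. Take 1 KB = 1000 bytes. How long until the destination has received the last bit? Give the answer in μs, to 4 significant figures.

L = 15200 bits.
Transmission delays (L/R per hop): 6.90909, 38, 1.52 μs; sum = 46.4291 μs.
Propagation delays (d/s per hop): 134.615, 13793.1, 19021.7 μs; sum = 32949.5 μs.
End-to-end = 33000 μs.

33000 μs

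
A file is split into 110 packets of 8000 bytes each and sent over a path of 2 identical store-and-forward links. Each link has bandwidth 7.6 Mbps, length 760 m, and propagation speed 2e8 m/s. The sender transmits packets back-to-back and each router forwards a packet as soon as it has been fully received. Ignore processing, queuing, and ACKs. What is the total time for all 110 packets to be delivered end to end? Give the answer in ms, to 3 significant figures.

Per-hop transmission t_tx = L/R = 64000/7600000 = 8.42105 ms.
Per-hop propagation t_prop = 760/200000000 = 0.0038 ms.
Pipeline fill: first packet needs 2·t_tx to clear all hops; remaining 109 packets each add one t_tx.
Total = (2+110-1)·t_tx + 2·t_prop = 111·8.42105 + 2·0.0038 = 935 ms.

935 ms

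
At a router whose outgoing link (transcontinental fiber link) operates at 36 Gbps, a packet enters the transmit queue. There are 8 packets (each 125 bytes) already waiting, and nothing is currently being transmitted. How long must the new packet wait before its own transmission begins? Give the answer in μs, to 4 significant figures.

Each queued packet: L/R = 1000/36000000000 = 0.0277778 μs.
8 queued → 0.222222 μs.
Queuing delay = 0.2222 μs.

0.2222 μs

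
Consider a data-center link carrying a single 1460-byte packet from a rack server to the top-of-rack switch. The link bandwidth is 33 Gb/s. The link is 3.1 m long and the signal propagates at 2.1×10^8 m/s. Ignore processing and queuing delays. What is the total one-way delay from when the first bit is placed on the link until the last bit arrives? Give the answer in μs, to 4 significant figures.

L = 1460 × 8 = 11680 bits.
Transmission delay = L/R = 11680 / 33000000000 = 0.353939 μs.
Propagation delay = d/s = 3.1 m / 210000000 m/s = 0.0147619 μs.
Total = 0.3687 μs.

0.3687 μs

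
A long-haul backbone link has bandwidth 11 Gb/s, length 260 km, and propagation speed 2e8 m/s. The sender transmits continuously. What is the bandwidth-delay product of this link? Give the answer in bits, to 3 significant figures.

14300000 bits

Propagation delay = 260000 / 200000000 = 0.0013 s.
BDP = R × t_prop = 11000000000 × 0.0013 = 14300000 bits.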